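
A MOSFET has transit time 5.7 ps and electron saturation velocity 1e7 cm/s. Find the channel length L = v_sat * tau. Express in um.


Step 1: tau in seconds = 5.7 ps * 1e-12 = 5.7000e-12 s
Step 2: L = v_sat * tau = 1e7 * 5.7000e-12 = 5.7000e-05 cm
Step 3: L in um = 5.7000e-05 * 1e4 = 0.57 um

0.57


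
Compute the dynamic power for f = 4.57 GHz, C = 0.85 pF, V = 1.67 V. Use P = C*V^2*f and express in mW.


Step 1: V^2 = 1.67^2 = 2.7889 V^2
Step 2: P = C*V^2*f = 0.85e-12 F * 2.7889 * 4.57e9 Hz
Step 3: P = 1.083348205e-02 W
Step 4: P = 10.833 mW

10.833


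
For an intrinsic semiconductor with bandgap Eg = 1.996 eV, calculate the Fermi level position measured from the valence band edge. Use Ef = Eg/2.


Step 1: For an intrinsic semiconductor, the Fermi level sits at midgap.
Step 2: Ef = Eg / 2 = 1.996 / 2 = 0.998 eV

0.998


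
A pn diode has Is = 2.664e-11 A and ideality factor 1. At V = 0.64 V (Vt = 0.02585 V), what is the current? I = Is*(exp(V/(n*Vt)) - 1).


Step 1: V/(n*Vt) = 0.64/(1*0.02585) = 24.7582
Step 2: exp(24.7582) = 5.6539e+10
Step 3: I = 2.664e-11 * (5.6539e+10 - 1) = 1.51e+00 A

1.51e+00


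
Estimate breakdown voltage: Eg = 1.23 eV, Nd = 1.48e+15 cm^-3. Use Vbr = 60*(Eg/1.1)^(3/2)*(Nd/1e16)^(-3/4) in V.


Step 1: Eg/1.1 = 1.23/1.1 = 1.118182
Step 2: (Eg/1.1)^1.5 = 1.118182^1.5 = 1.182412
Step 3: (Nd/1e16)^(-0.75) = (0.148)^(-0.75) = 4.190865
Step 4: Vbr = 60 * 1.182412 * 4.190865 = 297.3 V

297.3


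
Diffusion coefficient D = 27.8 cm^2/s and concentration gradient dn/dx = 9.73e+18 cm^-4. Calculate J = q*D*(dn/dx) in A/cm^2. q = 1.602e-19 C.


Step 1: J = q * D * (dn/dx)
Step 2: J = 1.602e-19 * 27.8 * 9.73e+18
Step 3: J = 4.33e+01 A/cm^2

4.33e+01


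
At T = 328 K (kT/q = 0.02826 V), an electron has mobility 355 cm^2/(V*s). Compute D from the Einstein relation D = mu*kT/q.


Step 1: D = mu * (kT/q)
Step 2: D = 355 * 0.02826
Step 3: D = 10.03 cm^2/s

10.03


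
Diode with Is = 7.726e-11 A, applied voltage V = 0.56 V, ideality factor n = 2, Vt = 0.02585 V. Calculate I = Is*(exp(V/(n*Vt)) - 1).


Step 1: V/(n*Vt) = 0.56/(2*0.02585) = 10.8317
Step 2: exp(10.8317) = 5.0600e+04
Step 3: I = 7.726e-11 * (5.0600e+04 - 1) = 3.91e-06 A

3.91e-06


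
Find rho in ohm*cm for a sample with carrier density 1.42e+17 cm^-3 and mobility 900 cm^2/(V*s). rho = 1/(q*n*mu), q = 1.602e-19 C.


Step 1: sigma = q * n * mu = 1.602e-19 * 1.42e+17 * 900 = 2.04736e+01 S/cm
Step 2: rho = 1 / sigma = 1 / 2.04736e+01 = 0.04884 ohm*cm

0.04884


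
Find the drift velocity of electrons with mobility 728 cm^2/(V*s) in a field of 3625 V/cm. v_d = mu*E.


Step 1: v_d = mu * E
Step 2: v_d = 728 * 3625 = 2639000
Step 3: v_d = 2.64e+06 cm/s

2.64e+06


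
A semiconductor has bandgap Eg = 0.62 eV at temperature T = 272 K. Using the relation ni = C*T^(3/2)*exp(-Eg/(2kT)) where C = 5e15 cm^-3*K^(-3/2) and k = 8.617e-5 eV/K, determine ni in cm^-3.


Step 1: Compute kT = 8.617e-5 * 272 = 0.02343824 eV
Step 2: Exponent = -Eg/(2kT) = -0.62/(2*0.02343824) = -13.22625
Step 3: T^(3/2) = 272^1.5 = 4485.94
Step 4: ni = 5e15 * 4485.94 * exp(-13.22625) = 4.04e+13 cm^-3

4.04e+13


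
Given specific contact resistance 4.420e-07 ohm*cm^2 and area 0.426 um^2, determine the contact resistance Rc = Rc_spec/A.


Step 1: Convert area to cm^2: 0.426 um^2 = 4.2600e-09 cm^2
Step 2: Rc = Rc_spec / A = 4.420e-07 / 4.2600e-09
Step 3: Rc = 1.04e+02 ohms

1.04e+02


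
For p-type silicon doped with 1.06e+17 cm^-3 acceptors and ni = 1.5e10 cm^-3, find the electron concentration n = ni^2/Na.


Step 1: Majority hole concentration p ≈ Na = 1.06e+17 cm^-3
Step 2: n = ni^2 / Na = (1.5e10)^2 / 1.06e+17
Step 3: n = 2.12e+03 cm^-3

2.12e+03


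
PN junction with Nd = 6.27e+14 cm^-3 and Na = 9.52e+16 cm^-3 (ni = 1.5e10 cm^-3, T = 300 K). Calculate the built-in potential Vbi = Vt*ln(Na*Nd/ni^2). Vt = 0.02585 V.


Step 1: Compute Na*Nd/ni^2 = 9.52e+16 * 6.27e+14 / (1.5e10)^2 = 2.6529e+11
Step 2: ln(2.6529e+11) = 26.3041
Step 3: Vbi = 0.02585 * 26.3041 = 0.68 V

0.68


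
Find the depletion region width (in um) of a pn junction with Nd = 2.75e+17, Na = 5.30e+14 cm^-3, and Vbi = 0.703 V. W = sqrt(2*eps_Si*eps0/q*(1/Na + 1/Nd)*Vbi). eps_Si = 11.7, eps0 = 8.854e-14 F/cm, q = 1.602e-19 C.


Step 1: 1/Na + 1/Nd = 1/5.30e+14 + 1/2.75e+17 = 1.89043e-15
Step 2: 2*eps*eps0/q = 2*11.7*8.854e-14/1.602e-19 = 1.293281e+07
Step 3: W^2 = 1.293281e+07 * 1.89043e-15 * 0.703 = 1.71873e-08
Step 4: W = sqrt(1.71873e-08) = 1.311e-04 cm = 1.311 um

1.311


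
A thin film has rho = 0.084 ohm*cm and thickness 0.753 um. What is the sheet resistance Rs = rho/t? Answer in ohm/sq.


Step 1: Convert thickness to cm: t = 0.753 um = 7.5300e-05 cm
Step 2: Rs = rho / t = 0.084 / 7.5300e-05
Step 3: Rs = 1115.5 ohm/sq

1115.5


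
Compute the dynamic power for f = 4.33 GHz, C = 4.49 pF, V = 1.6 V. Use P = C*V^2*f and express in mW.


Step 1: V^2 = 1.6^2 = 2.56 V^2
Step 2: P = C*V^2*f = 4.49e-12 F * 2.56 * 4.33e9 Hz
Step 3: P = 4.9770752e-02 W
Step 4: P = 49.771 mW

49.771


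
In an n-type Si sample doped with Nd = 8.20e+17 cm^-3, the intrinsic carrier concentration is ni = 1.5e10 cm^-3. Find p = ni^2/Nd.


Step 1: Since Nd >> ni, n ≈ Nd = 8.20e+17 cm^-3
Step 2: p = ni^2 / n = (1.5e10)^2 / 8.20e+17
Step 3: p = 2.25e20 / 8.20e+17 = 2.74e+02 cm^-3

2.74e+02


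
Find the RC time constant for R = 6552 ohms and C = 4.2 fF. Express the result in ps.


Step 1: tau = R * C
Step 2: tau = 6552 * 4.2 fF = 6552 * 4.2e-15 F
Step 3: tau = 2.75184e-11 s = 27.5184 ps

27.5184


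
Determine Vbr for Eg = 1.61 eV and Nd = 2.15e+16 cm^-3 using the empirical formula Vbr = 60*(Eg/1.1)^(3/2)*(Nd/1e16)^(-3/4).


Step 1: Eg/1.1 = 1.61/1.1 = 1.463636
Step 2: (Eg/1.1)^1.5 = 1.463636^1.5 = 1.770719
Step 3: (Nd/1e16)^(-0.75) = (2.15)^(-0.75) = 0.563211
Step 4: Vbr = 60 * 1.770719 * 0.563211 = 59.8 V

59.8


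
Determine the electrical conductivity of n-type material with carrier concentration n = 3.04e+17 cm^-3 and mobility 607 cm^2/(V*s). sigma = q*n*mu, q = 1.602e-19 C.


Step 1: sigma = q * n * mu
Step 2: sigma = 1.602e-19 * 3.04e+17 * 607
Step 3: sigma = 2.956e+01 S/cm

2.956e+01


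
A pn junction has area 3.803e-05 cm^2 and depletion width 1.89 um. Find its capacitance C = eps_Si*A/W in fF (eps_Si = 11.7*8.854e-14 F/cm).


Step 1: eps_Si = 11.7 * 8.854e-14 = 1.035918e-12 F/cm
Step 2: W in cm = 1.89 * 1e-4 = 1.89e-04 cm
Step 3: C = 1.035918e-12 * 3.803e-05 / 1.89e-04 = 2.084442e-13 F
Step 4: C = 208.44 fF

208.44


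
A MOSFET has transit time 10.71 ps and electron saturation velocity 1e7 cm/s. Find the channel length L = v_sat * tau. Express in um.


Step 1: tau in seconds = 10.71 ps * 1e-12 = 1.0710e-11 s
Step 2: L = v_sat * tau = 1e7 * 1.0710e-11 = 1.0710e-04 cm
Step 3: L in um = 1.0710e-04 * 1e4 = 1.071 um

1.071


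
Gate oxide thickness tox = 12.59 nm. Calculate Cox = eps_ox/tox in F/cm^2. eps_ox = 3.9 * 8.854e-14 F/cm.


Step 1: eps_ox = 3.9 * 8.854e-14 = 3.45306e-13 F/cm
Step 2: tox in cm = 12.59 nm * 1e-7 = 1.2590e-06 cm
Step 3: Cox = 3.45306e-13 / 1.2590e-06 = 2.74e-07 F/cm^2

2.74e-07


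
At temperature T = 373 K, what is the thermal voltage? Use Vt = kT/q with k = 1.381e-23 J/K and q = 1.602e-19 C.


Step 1: kT = 1.381e-23 * 373 = 5.15113e-21 J
Step 2: Vt = kT/q = 5.15113e-21 / 1.602e-19
Step 3: Vt = 0.03215 V

0.03215


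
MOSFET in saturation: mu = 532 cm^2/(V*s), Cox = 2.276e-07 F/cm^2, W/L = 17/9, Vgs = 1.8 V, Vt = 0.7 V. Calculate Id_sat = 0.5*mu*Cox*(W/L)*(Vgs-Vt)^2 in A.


Step 1: Overdrive voltage Vov = Vgs - Vt = 1.8 - 0.7 = 1.1 V
Step 2: W/L = 17/9 = 1.88889
Step 3: Id = 0.5 * 532 * 2.276e-07 * 1.88889 * 1.1^2
Step 4: Id = 1.38e-04 A

1.38e-04


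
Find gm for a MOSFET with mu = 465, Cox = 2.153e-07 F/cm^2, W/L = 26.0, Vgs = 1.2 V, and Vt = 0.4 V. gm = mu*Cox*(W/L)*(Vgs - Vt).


Step 1: Vov = Vgs - Vt = 1.2 - 0.4 = 0.8 V
Step 2: gm = mu * Cox * (W/L) * Vov
Step 3: gm = 465 * 2.153e-07 * 26.0 * 0.8 = 2.08e-03 S

2.08e-03


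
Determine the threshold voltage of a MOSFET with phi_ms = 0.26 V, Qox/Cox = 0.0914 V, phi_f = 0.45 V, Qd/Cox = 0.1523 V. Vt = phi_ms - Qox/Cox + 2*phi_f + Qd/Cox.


Step 1: Vt = phi_ms - Qox/Cox + 2*phi_f + Qd/Cox
Step 2: Vt = 0.26 - 0.0914 + 2*0.45 + 0.1523
Step 3: Vt = 0.26 - 0.0914 + 0.9 + 0.1523
Step 4: Vt = 1.2209 V

1.2209


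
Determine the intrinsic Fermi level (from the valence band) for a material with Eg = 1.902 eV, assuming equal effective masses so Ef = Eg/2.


Step 1: For an intrinsic semiconductor, the Fermi level sits at midgap.
Step 2: Ef = Eg / 2 = 1.902 / 2 = 0.951 eV

0.951


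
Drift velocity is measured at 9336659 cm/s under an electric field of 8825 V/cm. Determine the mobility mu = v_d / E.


Step 1: mu = v_d / E
Step 2: mu = 9336659 / 8825
Step 3: mu = 1057.98 cm^2/(V*s)

1057.98


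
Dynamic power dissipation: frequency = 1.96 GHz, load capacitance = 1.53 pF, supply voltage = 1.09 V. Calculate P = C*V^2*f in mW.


Step 1: V^2 = 1.09^2 = 1.1881 V^2
Step 2: P = C*V^2*f = 1.53e-12 F * 1.1881 * 1.96e9 Hz
Step 3: P = 3.56287428e-03 W
Step 4: P = 3.563 mW

3.563


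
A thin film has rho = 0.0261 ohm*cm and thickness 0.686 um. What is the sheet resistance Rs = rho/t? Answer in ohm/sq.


Step 1: Convert thickness to cm: t = 0.686 um = 6.8600e-05 cm
Step 2: Rs = rho / t = 0.0261 / 6.8600e-05
Step 3: Rs = 380.5 ohm/sq

380.5


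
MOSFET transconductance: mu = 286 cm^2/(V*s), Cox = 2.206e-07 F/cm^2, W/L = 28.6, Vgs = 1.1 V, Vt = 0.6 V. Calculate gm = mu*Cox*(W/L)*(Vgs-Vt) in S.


Step 1: Vov = Vgs - Vt = 1.1 - 0.6 = 0.5 V
Step 2: gm = mu * Cox * (W/L) * Vov
Step 3: gm = 286 * 2.206e-07 * 28.6 * 0.5 = 9.02e-04 S

9.02e-04


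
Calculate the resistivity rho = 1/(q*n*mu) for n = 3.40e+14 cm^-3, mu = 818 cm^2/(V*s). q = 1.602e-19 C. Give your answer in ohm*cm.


Step 1: sigma = q * n * mu = 1.602e-19 * 3.40e+14 * 818 = 4.45548e-02 S/cm
Step 2: rho = 1 / sigma = 1 / 4.45548e-02 = 22.44 ohm*cm

22.44


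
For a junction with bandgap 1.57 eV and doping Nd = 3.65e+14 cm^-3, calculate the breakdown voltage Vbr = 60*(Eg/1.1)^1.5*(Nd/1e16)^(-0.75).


Step 1: Eg/1.1 = 1.57/1.1 = 1.427273
Step 2: (Eg/1.1)^1.5 = 1.427273^1.5 = 1.705142
Step 3: (Nd/1e16)^(-0.75) = (0.0365)^(-0.75) = 11.975133
Step 4: Vbr = 60 * 1.705142 * 11.975133 = 1225.2 V

1225.2


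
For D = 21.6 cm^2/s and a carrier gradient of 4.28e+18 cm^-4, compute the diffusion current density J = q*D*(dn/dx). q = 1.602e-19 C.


Step 1: J = q * D * (dn/dx)
Step 2: J = 1.602e-19 * 21.6 * 4.28e+18
Step 3: J = 1.48e+01 A/cm^2

1.48e+01


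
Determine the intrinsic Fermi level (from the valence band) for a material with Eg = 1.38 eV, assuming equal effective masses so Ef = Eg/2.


Step 1: For an intrinsic semiconductor, the Fermi level sits at midgap.
Step 2: Ef = Eg / 2 = 1.38 / 2 = 0.69 eV

0.69


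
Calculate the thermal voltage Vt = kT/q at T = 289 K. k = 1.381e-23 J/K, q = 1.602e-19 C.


Step 1: kT = 1.381e-23 * 289 = 3.99109e-21 J
Step 2: Vt = kT/q = 3.99109e-21 / 1.602e-19
Step 3: Vt = 0.02491 V

0.02491


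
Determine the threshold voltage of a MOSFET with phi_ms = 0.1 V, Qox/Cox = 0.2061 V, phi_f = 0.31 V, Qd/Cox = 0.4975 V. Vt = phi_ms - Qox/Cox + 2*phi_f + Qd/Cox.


Step 1: Vt = phi_ms - Qox/Cox + 2*phi_f + Qd/Cox
Step 2: Vt = 0.1 - 0.2061 + 2*0.31 + 0.4975
Step 3: Vt = 0.1 - 0.2061 + 0.62 + 0.4975
Step 4: Vt = 1.0114 V

1.0114


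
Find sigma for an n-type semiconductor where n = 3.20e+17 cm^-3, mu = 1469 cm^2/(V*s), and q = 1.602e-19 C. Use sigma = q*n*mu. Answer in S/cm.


Step 1: sigma = q * n * mu
Step 2: sigma = 1.602e-19 * 3.20e+17 * 1469
Step 3: sigma = 7.531e+01 S/cm

7.531e+01


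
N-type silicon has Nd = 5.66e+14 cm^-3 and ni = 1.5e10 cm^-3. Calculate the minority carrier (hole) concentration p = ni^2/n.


Step 1: Since Nd >> ni, n ≈ Nd = 5.66e+14 cm^-3
Step 2: p = ni^2 / n = (1.5e10)^2 / 5.66e+14
Step 3: p = 2.25e20 / 5.66e+14 = 3.98e+05 cm^-3

3.98e+05


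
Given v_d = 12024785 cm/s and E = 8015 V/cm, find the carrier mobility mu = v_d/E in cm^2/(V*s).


Step 1: mu = v_d / E
Step 2: mu = 12024785 / 8015
Step 3: mu = 1500.29 cm^2/(V*s)

1500.29


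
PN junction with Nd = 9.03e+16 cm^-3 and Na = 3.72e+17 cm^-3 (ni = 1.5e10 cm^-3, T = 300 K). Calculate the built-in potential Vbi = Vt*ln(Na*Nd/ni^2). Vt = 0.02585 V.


Step 1: Compute Na*Nd/ni^2 = 3.72e+17 * 9.03e+16 / (1.5e10)^2 = 1.4930e+14
Step 2: ln(1.4930e+14) = 32.6370
Step 3: Vbi = 0.02585 * 32.6370 = 0.844 V

0.844


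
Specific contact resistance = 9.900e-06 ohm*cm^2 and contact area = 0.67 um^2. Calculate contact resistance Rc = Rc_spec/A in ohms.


Step 1: Convert area to cm^2: 0.67 um^2 = 6.7000e-09 cm^2
Step 2: Rc = Rc_spec / A = 9.900e-06 / 6.7000e-09
Step 3: Rc = 1.48e+03 ohms

1.48e+03


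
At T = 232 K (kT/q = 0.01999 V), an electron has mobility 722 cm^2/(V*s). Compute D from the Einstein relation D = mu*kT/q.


Step 1: D = mu * (kT/q)
Step 2: D = 722 * 0.01999
Step 3: D = 14.43 cm^2/s

14.43


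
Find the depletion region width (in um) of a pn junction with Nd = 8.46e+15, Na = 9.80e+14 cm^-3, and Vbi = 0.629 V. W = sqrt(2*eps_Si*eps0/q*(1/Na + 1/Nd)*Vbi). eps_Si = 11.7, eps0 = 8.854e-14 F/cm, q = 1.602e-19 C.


Step 1: 1/Na + 1/Nd = 1/9.80e+14 + 1/8.46e+15 = 1.13861e-15
Step 2: 2*eps*eps0/q = 2*11.7*8.854e-14/1.602e-19 = 1.293281e+07
Step 3: W^2 = 1.293281e+07 * 1.13861e-15 * 0.629 = 9.26229e-09
Step 4: W = sqrt(9.26229e-09) = 9.624e-05 cm = 0.9624 um

0.9624


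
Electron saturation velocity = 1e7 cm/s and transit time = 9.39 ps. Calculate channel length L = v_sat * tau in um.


Step 1: tau in seconds = 9.39 ps * 1e-12 = 9.3900e-12 s
Step 2: L = v_sat * tau = 1e7 * 9.3900e-12 = 9.3900e-05 cm
Step 3: L in um = 9.3900e-05 * 1e4 = 0.939 um

0.939


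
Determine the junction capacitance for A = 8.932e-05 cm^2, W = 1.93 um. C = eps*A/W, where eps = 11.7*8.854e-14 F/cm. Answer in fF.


Step 1: eps_Si = 11.7 * 8.854e-14 = 1.035918e-12 F/cm
Step 2: W in cm = 1.93 * 1e-4 = 1.93e-04 cm
Step 3: C = 1.035918e-12 * 8.932e-05 / 1.93e-04 = 4.794207e-13 F
Step 4: C = 479.42 fF

479.42


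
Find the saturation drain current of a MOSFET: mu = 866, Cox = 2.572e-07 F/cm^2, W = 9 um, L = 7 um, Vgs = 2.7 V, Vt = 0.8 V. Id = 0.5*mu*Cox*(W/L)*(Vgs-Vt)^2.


Step 1: Overdrive voltage Vov = Vgs - Vt = 2.7 - 0.8 = 1.9 V
Step 2: W/L = 9/7 = 1.28571
Step 3: Id = 0.5 * 866 * 2.572e-07 * 1.28571 * 1.9^2
Step 4: Id = 5.17e-04 A

5.17e-04


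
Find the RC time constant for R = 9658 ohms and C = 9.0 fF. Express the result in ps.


Step 1: tau = R * C
Step 2: tau = 9658 * 9.0 fF = 9658 * 9.0e-15 F
Step 3: tau = 8.6922e-11 s = 86.922 ps

86.922


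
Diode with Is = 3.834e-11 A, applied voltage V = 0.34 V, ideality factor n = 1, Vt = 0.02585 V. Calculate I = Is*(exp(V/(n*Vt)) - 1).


Step 1: V/(n*Vt) = 0.34/(1*0.02585) = 13.1528
Step 2: exp(13.1528) = 5.1545e+05
Step 3: I = 3.834e-11 * (5.1545e+05 - 1) = 1.98e-05 A

1.98e-05


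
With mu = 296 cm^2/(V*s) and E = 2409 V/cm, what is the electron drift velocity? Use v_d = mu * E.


Step 1: v_d = mu * E
Step 2: v_d = 296 * 2409 = 713064
Step 3: v_d = 7.13e+05 cm/s

7.13e+05


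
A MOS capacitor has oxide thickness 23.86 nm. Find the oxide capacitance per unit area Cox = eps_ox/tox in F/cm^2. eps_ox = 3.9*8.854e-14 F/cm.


Step 1: eps_ox = 3.9 * 8.854e-14 = 3.45306e-13 F/cm
Step 2: tox in cm = 23.86 nm * 1e-7 = 2.3860e-06 cm
Step 3: Cox = 3.45306e-13 / 2.3860e-06 = 1.45e-07 F/cm^2

1.45e-07


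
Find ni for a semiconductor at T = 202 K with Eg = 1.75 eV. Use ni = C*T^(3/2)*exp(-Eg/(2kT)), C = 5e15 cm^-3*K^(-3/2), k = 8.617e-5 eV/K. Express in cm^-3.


Step 1: Compute kT = 8.617e-5 * 202 = 0.01740634 eV
Step 2: Exponent = -Eg/(2kT) = -1.75/(2*0.01740634) = -50.26904
Step 3: T^(3/2) = 202^1.5 = 2870.96
Step 4: ni = 5e15 * 2870.96 * exp(-50.26904) = 2.12e-03 cm^-3

2.12e-03


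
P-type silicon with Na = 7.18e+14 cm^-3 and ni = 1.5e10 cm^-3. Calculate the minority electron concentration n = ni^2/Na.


Step 1: Majority hole concentration p ≈ Na = 7.18e+14 cm^-3
Step 2: n = ni^2 / Na = (1.5e10)^2 / 7.18e+14
Step 3: n = 3.13e+05 cm^-3

3.13e+05


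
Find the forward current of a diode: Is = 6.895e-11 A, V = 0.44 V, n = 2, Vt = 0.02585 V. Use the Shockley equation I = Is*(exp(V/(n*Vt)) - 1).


Step 1: V/(n*Vt) = 0.44/(2*0.02585) = 8.5106
Step 2: exp(8.5106) = 4.9671e+03
Step 3: I = 6.895e-11 * (4.9671e+03 - 1) = 3.42e-07 A

3.42e-07


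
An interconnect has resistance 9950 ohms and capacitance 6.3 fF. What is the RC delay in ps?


Step 1: tau = R * C
Step 2: tau = 9950 * 6.3 fF = 9950 * 6.3e-15 F
Step 3: tau = 6.2685e-11 s = 62.685 ps

62.685


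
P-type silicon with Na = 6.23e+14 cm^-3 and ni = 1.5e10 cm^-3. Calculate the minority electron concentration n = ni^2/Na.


Step 1: Majority hole concentration p ≈ Na = 6.23e+14 cm^-3
Step 2: n = ni^2 / Na = (1.5e10)^2 / 6.23e+14
Step 3: n = 3.61e+05 cm^-3

3.61e+05


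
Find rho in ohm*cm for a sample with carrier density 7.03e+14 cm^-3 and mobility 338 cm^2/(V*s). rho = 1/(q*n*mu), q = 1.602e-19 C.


Step 1: sigma = q * n * mu = 1.602e-19 * 7.03e+14 * 338 = 3.80658e-02 S/cm
Step 2: rho = 1 / sigma = 1 / 3.80658e-02 = 26.27 ohm*cm

26.27


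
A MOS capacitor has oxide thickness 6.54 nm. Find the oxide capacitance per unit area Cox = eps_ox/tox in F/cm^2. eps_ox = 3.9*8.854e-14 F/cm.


Step 1: eps_ox = 3.9 * 8.854e-14 = 3.45306e-13 F/cm
Step 2: tox in cm = 6.54 nm * 1e-7 = 6.5400e-07 cm
Step 3: Cox = 3.45306e-13 / 6.5400e-07 = 5.28e-07 F/cm^2

5.28e-07


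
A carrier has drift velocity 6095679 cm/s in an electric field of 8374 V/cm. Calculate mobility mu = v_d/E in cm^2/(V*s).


Step 1: mu = v_d / E
Step 2: mu = 6095679 / 8374
Step 3: mu = 727.93 cm^2/(V*s)

727.93


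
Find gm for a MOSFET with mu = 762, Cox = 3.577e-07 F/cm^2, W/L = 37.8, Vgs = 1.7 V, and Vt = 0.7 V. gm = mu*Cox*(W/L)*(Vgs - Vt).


Step 1: Vov = Vgs - Vt = 1.7 - 0.7 = 1.0 V
Step 2: gm = mu * Cox * (W/L) * Vov
Step 3: gm = 762 * 3.577e-07 * 37.8 * 1.0 = 1.03e-02 S

1.03e-02


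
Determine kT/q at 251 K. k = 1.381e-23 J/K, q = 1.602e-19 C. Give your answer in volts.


Step 1: kT = 1.381e-23 * 251 = 3.46631e-21 J
Step 2: Vt = kT/q = 3.46631e-21 / 1.602e-19
Step 3: Vt = 0.02164 V

0.02164


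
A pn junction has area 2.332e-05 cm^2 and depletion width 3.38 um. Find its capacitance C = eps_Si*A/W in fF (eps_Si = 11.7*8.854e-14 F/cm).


Step 1: eps_Si = 11.7 * 8.854e-14 = 1.035918e-12 F/cm
Step 2: W in cm = 3.38 * 1e-4 = 3.38e-04 cm
Step 3: C = 1.035918e-12 * 2.332e-05 / 3.38e-04 = 7.147221e-14 F
Step 4: C = 71.47 fF

71.47


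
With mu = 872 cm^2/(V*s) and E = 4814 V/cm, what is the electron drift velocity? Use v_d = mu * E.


Step 1: v_d = mu * E
Step 2: v_d = 872 * 4814 = 4197808
Step 3: v_d = 4.20e+06 cm/s

4.20e+06


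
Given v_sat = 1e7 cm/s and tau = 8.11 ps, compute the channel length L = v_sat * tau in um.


Step 1: tau in seconds = 8.11 ps * 1e-12 = 8.1100e-12 s
Step 2: L = v_sat * tau = 1e7 * 8.1100e-12 = 8.1100e-05 cm
Step 3: L in um = 8.1100e-05 * 1e4 = 0.811 um

0.811


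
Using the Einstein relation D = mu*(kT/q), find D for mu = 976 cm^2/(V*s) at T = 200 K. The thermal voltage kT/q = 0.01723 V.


Step 1: D = mu * (kT/q)
Step 2: D = 976 * 0.01723
Step 3: D = 16.82 cm^2/s

16.82


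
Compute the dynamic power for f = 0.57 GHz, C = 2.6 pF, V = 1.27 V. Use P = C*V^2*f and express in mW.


Step 1: V^2 = 1.27^2 = 1.6129 V^2
Step 2: P = C*V^2*f = 2.6e-12 F * 1.6129 * 0.57e9 Hz
Step 3: P = 2.3903178e-03 W
Step 4: P = 2.39 mW

2.39


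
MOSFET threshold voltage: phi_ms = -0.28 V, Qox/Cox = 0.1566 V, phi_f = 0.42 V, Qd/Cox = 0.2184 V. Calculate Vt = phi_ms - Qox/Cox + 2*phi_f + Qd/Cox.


Step 1: Vt = phi_ms - Qox/Cox + 2*phi_f + Qd/Cox
Step 2: Vt = -0.28 - 0.1566 + 2*0.42 + 0.2184
Step 3: Vt = -0.28 - 0.1566 + 0.84 + 0.2184
Step 4: Vt = 0.6218 V

0.6218


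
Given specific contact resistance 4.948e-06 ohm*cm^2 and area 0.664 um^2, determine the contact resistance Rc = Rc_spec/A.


Step 1: Convert area to cm^2: 0.664 um^2 = 6.6400e-09 cm^2
Step 2: Rc = Rc_spec / A = 4.948e-06 / 6.6400e-09
Step 3: Rc = 7.45e+02 ohms

7.45e+02


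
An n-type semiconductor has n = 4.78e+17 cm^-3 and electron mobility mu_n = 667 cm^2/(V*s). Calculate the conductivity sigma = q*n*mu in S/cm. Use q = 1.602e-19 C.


Step 1: sigma = q * n * mu
Step 2: sigma = 1.602e-19 * 4.78e+17 * 667
Step 3: sigma = 5.108e+01 S/cm

5.108e+01


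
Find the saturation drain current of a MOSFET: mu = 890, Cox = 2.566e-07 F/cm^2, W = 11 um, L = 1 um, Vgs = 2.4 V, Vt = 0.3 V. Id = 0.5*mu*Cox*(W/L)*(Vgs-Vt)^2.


Step 1: Overdrive voltage Vov = Vgs - Vt = 2.4 - 0.3 = 2.1 V
Step 2: W/L = 11/1 = 11
Step 3: Id = 0.5 * 890 * 2.566e-07 * 11 * 2.1^2
Step 4: Id = 5.54e-03 A

5.54e-03


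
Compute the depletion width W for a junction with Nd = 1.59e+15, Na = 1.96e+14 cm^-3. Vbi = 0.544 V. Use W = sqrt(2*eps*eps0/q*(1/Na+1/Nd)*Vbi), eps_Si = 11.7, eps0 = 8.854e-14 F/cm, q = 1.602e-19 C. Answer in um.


Step 1: 1/Na + 1/Nd = 1/1.96e+14 + 1/1.59e+15 = 5.73097e-15
Step 2: 2*eps*eps0/q = 2*11.7*8.854e-14/1.602e-19 = 1.293281e+07
Step 3: W^2 = 1.293281e+07 * 5.73097e-15 * 0.544 = 4.03199e-08
Step 4: W = sqrt(4.03199e-08) = 2.008e-04 cm = 2.008 um

2.008


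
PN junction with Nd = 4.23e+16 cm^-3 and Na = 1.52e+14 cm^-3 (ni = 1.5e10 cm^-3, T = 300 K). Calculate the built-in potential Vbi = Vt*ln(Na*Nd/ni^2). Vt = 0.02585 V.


Step 1: Compute Na*Nd/ni^2 = 1.52e+14 * 4.23e+16 / (1.5e10)^2 = 2.8576e+10
Step 2: ln(2.8576e+10) = 24.0758
Step 3: Vbi = 0.02585 * 24.0758 = 0.622 V

0.622


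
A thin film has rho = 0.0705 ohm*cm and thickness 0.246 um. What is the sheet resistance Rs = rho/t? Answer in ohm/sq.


Step 1: Convert thickness to cm: t = 0.246 um = 2.4600e-05 cm
Step 2: Rs = rho / t = 0.0705 / 2.4600e-05
Step 3: Rs = 2865.9 ohm/sq

2865.9


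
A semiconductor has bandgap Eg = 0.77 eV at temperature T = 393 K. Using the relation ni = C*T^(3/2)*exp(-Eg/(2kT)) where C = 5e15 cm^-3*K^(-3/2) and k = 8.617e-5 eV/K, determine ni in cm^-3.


Step 1: Compute kT = 8.617e-5 * 393 = 0.03386481 eV
Step 2: Exponent = -Eg/(2kT) = -0.77/(2*0.03386481) = -11.36873
Step 3: T^(3/2) = 393^1.5 = 7790.92
Step 4: ni = 5e15 * 7790.92 * exp(-11.36873) = 4.50e+14 cm^-3

4.50e+14


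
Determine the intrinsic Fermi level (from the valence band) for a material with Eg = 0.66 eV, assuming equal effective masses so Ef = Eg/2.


Step 1: For an intrinsic semiconductor, the Fermi level sits at midgap.
Step 2: Ef = Eg / 2 = 0.66 / 2 = 0.33 eV

0.33


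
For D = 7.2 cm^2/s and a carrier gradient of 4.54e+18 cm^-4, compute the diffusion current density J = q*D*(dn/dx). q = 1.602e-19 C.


Step 1: J = q * D * (dn/dx)
Step 2: J = 1.602e-19 * 7.2 * 4.54e+18
Step 3: J = 5.24e+00 A/cm^2

5.24e+00


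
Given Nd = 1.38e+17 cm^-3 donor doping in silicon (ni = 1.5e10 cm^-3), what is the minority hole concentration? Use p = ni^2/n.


Step 1: Since Nd >> ni, n ≈ Nd = 1.38e+17 cm^-3
Step 2: p = ni^2 / n = (1.5e10)^2 / 1.38e+17
Step 3: p = 2.25e20 / 1.38e+17 = 1.63e+03 cm^-3

1.63e+03


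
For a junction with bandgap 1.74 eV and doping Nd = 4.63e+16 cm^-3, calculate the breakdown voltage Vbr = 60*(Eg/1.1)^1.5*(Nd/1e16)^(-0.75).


Step 1: Eg/1.1 = 1.74/1.1 = 1.581818
Step 2: (Eg/1.1)^1.5 = 1.581818^1.5 = 1.989458
Step 3: (Nd/1e16)^(-0.75) = (4.63)^(-0.75) = 0.316821
Step 4: Vbr = 60 * 1.989458 * 0.316821 = 37.8 V

37.8


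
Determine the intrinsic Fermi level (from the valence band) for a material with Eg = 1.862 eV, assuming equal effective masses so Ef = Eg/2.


Step 1: For an intrinsic semiconductor, the Fermi level sits at midgap.
Step 2: Ef = Eg / 2 = 1.862 / 2 = 0.931 eV

0.931


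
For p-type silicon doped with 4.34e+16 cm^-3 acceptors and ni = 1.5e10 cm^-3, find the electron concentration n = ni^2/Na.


Step 1: Majority hole concentration p ≈ Na = 4.34e+16 cm^-3
Step 2: n = ni^2 / Na = (1.5e10)^2 / 4.34e+16
Step 3: n = 5.18e+03 cm^-3

5.18e+03


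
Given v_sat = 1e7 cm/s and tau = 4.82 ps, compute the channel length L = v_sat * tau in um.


Step 1: tau in seconds = 4.82 ps * 1e-12 = 4.8200e-12 s
Step 2: L = v_sat * tau = 1e7 * 4.8200e-12 = 4.8200e-05 cm
Step 3: L in um = 4.8200e-05 * 1e4 = 0.482 um

0.482


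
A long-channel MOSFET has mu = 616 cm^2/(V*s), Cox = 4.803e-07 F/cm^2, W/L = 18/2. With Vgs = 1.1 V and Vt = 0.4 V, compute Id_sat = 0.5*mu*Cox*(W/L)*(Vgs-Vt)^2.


Step 1: Overdrive voltage Vov = Vgs - Vt = 1.1 - 0.4 = 0.7 V
Step 2: W/L = 18/2 = 9
Step 3: Id = 0.5 * 616 * 4.803e-07 * 9 * 0.7^2
Step 4: Id = 6.52e-04 A

6.52e-04


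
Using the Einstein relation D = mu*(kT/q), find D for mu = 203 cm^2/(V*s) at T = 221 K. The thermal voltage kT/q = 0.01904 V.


Step 1: D = mu * (kT/q)
Step 2: D = 203 * 0.01904
Step 3: D = 3.87 cm^2/s

3.87


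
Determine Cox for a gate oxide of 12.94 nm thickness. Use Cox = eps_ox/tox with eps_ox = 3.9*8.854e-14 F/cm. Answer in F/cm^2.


Step 1: eps_ox = 3.9 * 8.854e-14 = 3.45306e-13 F/cm
Step 2: tox in cm = 12.94 nm * 1e-7 = 1.2940e-06 cm
Step 3: Cox = 3.45306e-13 / 1.2940e-06 = 2.67e-07 F/cm^2

2.67e-07


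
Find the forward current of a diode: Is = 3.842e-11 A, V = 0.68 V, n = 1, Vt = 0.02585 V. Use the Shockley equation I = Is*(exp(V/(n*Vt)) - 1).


Step 1: V/(n*Vt) = 0.68/(1*0.02585) = 26.3056
Step 2: exp(26.3056) = 2.6569e+11
Step 3: I = 3.842e-11 * (2.6569e+11 - 1) = 1.02e+01 A

1.02e+01


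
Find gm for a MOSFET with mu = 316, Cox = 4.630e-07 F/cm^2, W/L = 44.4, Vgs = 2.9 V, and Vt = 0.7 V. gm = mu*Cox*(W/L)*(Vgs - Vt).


Step 1: Vov = Vgs - Vt = 2.9 - 0.7 = 2.2 V
Step 2: gm = mu * Cox * (W/L) * Vov
Step 3: gm = 316 * 4.630e-07 * 44.4 * 2.2 = 1.43e-02 S

1.43e-02


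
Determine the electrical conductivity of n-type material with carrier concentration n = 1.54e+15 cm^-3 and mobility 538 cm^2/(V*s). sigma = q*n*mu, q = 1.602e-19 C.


Step 1: sigma = q * n * mu
Step 2: sigma = 1.602e-19 * 1.54e+15 * 538
Step 3: sigma = 1.327e-01 S/cm

1.327e-01


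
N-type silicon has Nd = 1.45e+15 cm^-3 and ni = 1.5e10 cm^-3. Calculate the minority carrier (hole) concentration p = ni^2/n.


Step 1: Since Nd >> ni, n ≈ Nd = 1.45e+15 cm^-3
Step 2: p = ni^2 / n = (1.5e10)^2 / 1.45e+15
Step 3: p = 2.25e20 / 1.45e+15 = 1.55e+05 cm^-3

1.55e+05


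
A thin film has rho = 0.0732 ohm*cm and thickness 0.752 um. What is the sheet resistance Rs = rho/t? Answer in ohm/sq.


Step 1: Convert thickness to cm: t = 0.752 um = 7.5200e-05 cm
Step 2: Rs = rho / t = 0.0732 / 7.5200e-05
Step 3: Rs = 973.4 ohm/sq

973.4


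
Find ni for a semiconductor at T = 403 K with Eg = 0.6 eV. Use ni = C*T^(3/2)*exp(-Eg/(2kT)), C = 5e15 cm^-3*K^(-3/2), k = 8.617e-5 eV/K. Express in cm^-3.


Step 1: Compute kT = 8.617e-5 * 403 = 0.03472651 eV
Step 2: Exponent = -Eg/(2kT) = -0.6/(2*0.03472651) = -8.63893
Step 3: T^(3/2) = 403^1.5 = 8090.17
Step 4: ni = 5e15 * 8090.17 * exp(-8.63893) = 7.16e+15 cm^-3

7.16e+15


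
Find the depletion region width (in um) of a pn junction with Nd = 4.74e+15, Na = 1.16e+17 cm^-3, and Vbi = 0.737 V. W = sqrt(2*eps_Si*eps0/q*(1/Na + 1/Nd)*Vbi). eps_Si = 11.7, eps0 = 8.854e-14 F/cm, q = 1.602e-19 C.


Step 1: 1/Na + 1/Nd = 1/1.16e+17 + 1/4.74e+15 = 2.19591e-16
Step 2: 2*eps*eps0/q = 2*11.7*8.854e-14/1.602e-19 = 1.293281e+07
Step 3: W^2 = 1.293281e+07 * 2.19591e-16 * 0.737 = 2.09303e-09
Step 4: W = sqrt(2.09303e-09) = 4.575e-05 cm = 0.4575 um

0.4575


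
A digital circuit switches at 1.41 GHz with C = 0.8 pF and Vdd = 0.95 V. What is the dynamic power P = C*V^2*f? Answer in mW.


Step 1: V^2 = 0.95^2 = 0.9025 V^2
Step 2: P = C*V^2*f = 0.8e-12 F * 0.9025 * 1.41e9 Hz
Step 3: P = 1.01802e-03 W
Step 4: P = 1.018 mW

1.018


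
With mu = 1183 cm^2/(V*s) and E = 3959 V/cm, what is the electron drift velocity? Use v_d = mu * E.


Step 1: v_d = mu * E
Step 2: v_d = 1183 * 3959 = 4683497
Step 3: v_d = 4.68e+06 cm/s

4.68e+06


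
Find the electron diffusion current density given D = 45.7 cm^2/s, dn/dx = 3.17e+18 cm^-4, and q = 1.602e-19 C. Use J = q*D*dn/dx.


Step 1: J = q * D * (dn/dx)
Step 2: J = 1.602e-19 * 45.7 * 3.17e+18
Step 3: J = 2.32e+01 A/cm^2

2.32e+01


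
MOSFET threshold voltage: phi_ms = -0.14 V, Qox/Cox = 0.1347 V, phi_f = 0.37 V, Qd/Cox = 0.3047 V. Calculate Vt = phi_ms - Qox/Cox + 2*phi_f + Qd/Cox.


Step 1: Vt = phi_ms - Qox/Cox + 2*phi_f + Qd/Cox
Step 2: Vt = -0.14 - 0.1347 + 2*0.37 + 0.3047
Step 3: Vt = -0.14 - 0.1347 + 0.74 + 0.3047
Step 4: Vt = 0.77 V

0.77


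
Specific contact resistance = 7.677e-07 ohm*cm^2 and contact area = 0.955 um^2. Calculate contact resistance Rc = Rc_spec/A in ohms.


Step 1: Convert area to cm^2: 0.955 um^2 = 9.5500e-09 cm^2
Step 2: Rc = Rc_spec / A = 7.677e-07 / 9.5500e-09
Step 3: Rc = 8.04e+01 ohms

8.04e+01


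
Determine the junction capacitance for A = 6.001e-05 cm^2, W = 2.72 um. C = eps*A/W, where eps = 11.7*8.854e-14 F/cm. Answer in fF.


Step 1: eps_Si = 11.7 * 8.854e-14 = 1.035918e-12 F/cm
Step 2: W in cm = 2.72 * 1e-4 = 2.72e-04 cm
Step 3: C = 1.035918e-12 * 6.001e-05 / 2.72e-04 = 2.285494e-13 F
Step 4: C = 228.55 fF

228.55


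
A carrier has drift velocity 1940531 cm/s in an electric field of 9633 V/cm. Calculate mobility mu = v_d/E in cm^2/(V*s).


Step 1: mu = v_d / E
Step 2: mu = 1940531 / 9633
Step 3: mu = 201.45 cm^2/(V*s)

201.45


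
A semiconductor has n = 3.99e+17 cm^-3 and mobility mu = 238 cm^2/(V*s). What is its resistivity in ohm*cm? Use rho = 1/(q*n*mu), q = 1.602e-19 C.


Step 1: sigma = q * n * mu = 1.602e-19 * 3.99e+17 * 238 = 1.52129e+01 S/cm
Step 2: rho = 1 / sigma = 1 / 1.52129e+01 = 0.06573 ohm*cm

0.06573


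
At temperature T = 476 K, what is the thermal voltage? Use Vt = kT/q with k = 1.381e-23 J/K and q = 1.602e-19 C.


Step 1: kT = 1.381e-23 * 476 = 6.57356e-21 J
Step 2: Vt = kT/q = 6.57356e-21 / 1.602e-19
Step 3: Vt = 0.04103 V

0.04103


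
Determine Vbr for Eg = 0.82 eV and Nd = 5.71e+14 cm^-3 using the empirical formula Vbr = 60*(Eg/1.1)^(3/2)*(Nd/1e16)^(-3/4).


Step 1: Eg/1.1 = 0.82/1.1 = 0.745455
Step 2: (Eg/1.1)^1.5 = 0.745455^1.5 = 0.643624
Step 3: (Nd/1e16)^(-0.75) = (0.0571)^(-0.75) = 8.560969
Step 4: Vbr = 60 * 0.643624 * 8.560969 = 330.6 V

330.6


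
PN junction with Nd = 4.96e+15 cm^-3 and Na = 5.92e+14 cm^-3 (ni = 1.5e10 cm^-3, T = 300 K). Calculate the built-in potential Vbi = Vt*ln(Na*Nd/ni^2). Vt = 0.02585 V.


Step 1: Compute Na*Nd/ni^2 = 5.92e+14 * 4.96e+15 / (1.5e10)^2 = 1.3050e+10
Step 2: ln(1.3050e+10) = 23.2921
Step 3: Vbi = 0.02585 * 23.2921 = 0.602 V

0.602


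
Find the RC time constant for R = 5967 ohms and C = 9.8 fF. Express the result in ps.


Step 1: tau = R * C
Step 2: tau = 5967 * 9.8 fF = 5967 * 9.8e-15 F
Step 3: tau = 5.84766e-11 s = 58.4766 ps

58.4766


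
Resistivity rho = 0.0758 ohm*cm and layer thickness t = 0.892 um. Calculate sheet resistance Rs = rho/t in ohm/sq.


Step 1: Convert thickness to cm: t = 0.892 um = 8.9200e-05 cm
Step 2: Rs = rho / t = 0.0758 / 8.9200e-05
Step 3: Rs = 849.8 ohm/sq

849.8


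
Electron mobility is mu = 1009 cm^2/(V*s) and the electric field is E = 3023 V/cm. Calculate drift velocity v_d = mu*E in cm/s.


Step 1: v_d = mu * E
Step 2: v_d = 1009 * 3023 = 3050207
Step 3: v_d = 3.05e+06 cm/s

3.05e+06


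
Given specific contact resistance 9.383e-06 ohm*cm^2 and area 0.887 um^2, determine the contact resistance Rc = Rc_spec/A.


Step 1: Convert area to cm^2: 0.887 um^2 = 8.8700e-09 cm^2
Step 2: Rc = Rc_spec / A = 9.383e-06 / 8.8700e-09
Step 3: Rc = 1.06e+03 ohms

1.06e+03


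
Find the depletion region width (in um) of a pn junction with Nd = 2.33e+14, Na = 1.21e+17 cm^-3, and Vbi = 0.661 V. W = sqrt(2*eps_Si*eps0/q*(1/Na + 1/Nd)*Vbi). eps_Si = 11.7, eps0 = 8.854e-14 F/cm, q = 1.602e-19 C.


Step 1: 1/Na + 1/Nd = 1/1.21e+17 + 1/2.33e+14 = 4.30011e-15
Step 2: 2*eps*eps0/q = 2*11.7*8.854e-14/1.602e-19 = 1.293281e+07
Step 3: W^2 = 1.293281e+07 * 4.30011e-15 * 0.661 = 3.67599e-08
Step 4: W = sqrt(3.67599e-08) = 1.917e-04 cm = 1.917 um

1.917


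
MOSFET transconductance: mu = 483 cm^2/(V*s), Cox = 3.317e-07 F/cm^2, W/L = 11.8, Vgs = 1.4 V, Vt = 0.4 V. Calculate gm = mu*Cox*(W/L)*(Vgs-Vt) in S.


Step 1: Vov = Vgs - Vt = 1.4 - 0.4 = 1.0 V
Step 2: gm = mu * Cox * (W/L) * Vov
Step 3: gm = 483 * 3.317e-07 * 11.8 * 1.0 = 1.89e-03 S

1.89e-03


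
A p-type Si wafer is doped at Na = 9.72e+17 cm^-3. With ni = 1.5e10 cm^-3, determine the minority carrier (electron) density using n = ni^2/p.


Step 1: Majority hole concentration p ≈ Na = 9.72e+17 cm^-3
Step 2: n = ni^2 / Na = (1.5e10)^2 / 9.72e+17
Step 3: n = 2.31e+02 cm^-3

2.31e+02


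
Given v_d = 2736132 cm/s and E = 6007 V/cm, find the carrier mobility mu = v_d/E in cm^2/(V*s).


Step 1: mu = v_d / E
Step 2: mu = 2736132 / 6007
Step 3: mu = 455.49 cm^2/(V*s)

455.49


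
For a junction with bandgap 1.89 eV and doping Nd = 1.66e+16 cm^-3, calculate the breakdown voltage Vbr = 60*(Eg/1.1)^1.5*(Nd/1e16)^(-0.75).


Step 1: Eg/1.1 = 1.89/1.1 = 1.718182
Step 2: (Eg/1.1)^1.5 = 1.718182^1.5 = 2.252183
Step 3: (Nd/1e16)^(-0.75) = (1.66)^(-0.75) = 0.683784
Step 4: Vbr = 60 * 2.252183 * 0.683784 = 92.4 V

92.4


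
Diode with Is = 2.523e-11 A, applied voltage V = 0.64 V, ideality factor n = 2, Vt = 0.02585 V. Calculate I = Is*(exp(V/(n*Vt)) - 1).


Step 1: V/(n*Vt) = 0.64/(2*0.02585) = 12.3791
Step 2: exp(12.3791) = 2.3778e+05
Step 3: I = 2.523e-11 * (2.3778e+05 - 1) = 6.00e-06 A

6.00e-06


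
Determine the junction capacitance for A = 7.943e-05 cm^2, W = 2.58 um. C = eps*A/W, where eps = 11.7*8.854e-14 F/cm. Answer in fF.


Step 1: eps_Si = 11.7 * 8.854e-14 = 1.035918e-12 F/cm
Step 2: W in cm = 2.58 * 1e-4 = 2.58e-04 cm
Step 3: C = 1.035918e-12 * 7.943e-05 / 2.58e-04 = 3.189262e-13 F
Step 4: C = 318.93 fF

318.93


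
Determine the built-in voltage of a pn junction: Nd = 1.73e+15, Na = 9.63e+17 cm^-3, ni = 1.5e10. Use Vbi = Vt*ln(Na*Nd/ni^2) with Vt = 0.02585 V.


Step 1: Compute Na*Nd/ni^2 = 9.63e+17 * 1.73e+15 / (1.5e10)^2 = 7.4044e+12
Step 2: ln(7.4044e+12) = 29.6331
Step 3: Vbi = 0.02585 * 29.6331 = 0.766 V

0.766


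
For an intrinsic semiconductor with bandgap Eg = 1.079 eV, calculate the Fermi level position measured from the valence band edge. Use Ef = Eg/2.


Step 1: For an intrinsic semiconductor, the Fermi level sits at midgap.
Step 2: Ef = Eg / 2 = 1.079 / 2 = 0.5395 eV

0.5395


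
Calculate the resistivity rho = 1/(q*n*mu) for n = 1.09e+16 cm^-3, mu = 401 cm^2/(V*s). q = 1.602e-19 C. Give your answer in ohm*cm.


Step 1: sigma = q * n * mu = 1.602e-19 * 1.09e+16 * 401 = 7.00218e-01 S/cm
Step 2: rho = 1 / sigma = 1 / 7.00218e-01 = 1.428 ohm*cm

1.428


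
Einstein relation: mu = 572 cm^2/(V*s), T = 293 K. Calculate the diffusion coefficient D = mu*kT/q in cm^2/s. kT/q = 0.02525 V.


Step 1: D = mu * (kT/q)
Step 2: D = 572 * 0.02525
Step 3: D = 14.44 cm^2/s

14.44


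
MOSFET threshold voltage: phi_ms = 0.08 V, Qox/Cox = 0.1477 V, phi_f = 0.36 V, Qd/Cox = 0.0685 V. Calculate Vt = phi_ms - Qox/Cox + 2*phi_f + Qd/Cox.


Step 1: Vt = phi_ms - Qox/Cox + 2*phi_f + Qd/Cox
Step 2: Vt = 0.08 - 0.1477 + 2*0.36 + 0.0685
Step 3: Vt = 0.08 - 0.1477 + 0.72 + 0.0685
Step 4: Vt = 0.7208 V

0.7208


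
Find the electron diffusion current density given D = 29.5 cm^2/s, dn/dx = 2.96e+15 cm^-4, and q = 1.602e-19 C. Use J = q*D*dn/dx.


Step 1: J = q * D * (dn/dx)
Step 2: J = 1.602e-19 * 29.5 * 2.96e+15
Step 3: J = 1.40e-02 A/cm^2

1.40e-02


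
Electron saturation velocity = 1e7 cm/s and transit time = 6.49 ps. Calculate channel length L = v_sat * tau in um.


Step 1: tau in seconds = 6.49 ps * 1e-12 = 6.4900e-12 s
Step 2: L = v_sat * tau = 1e7 * 6.4900e-12 = 6.4900e-05 cm
Step 3: L in um = 6.4900e-05 * 1e4 = 0.649 um

0.649


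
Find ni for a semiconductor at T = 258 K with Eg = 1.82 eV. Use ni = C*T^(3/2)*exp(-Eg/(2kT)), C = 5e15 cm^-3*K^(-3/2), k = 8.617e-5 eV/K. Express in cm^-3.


Step 1: Compute kT = 8.617e-5 * 258 = 0.02223186 eV
Step 2: Exponent = -Eg/(2kT) = -1.82/(2*0.02223186) = -40.93225
Step 3: T^(3/2) = 258^1.5 = 4144.09
Step 4: ni = 5e15 * 4144.09 * exp(-40.93225) = 3.47e+01 cm^-3

3.47e+01


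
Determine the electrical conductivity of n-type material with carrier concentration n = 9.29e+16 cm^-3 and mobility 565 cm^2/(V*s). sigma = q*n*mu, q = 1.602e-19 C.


Step 1: sigma = q * n * mu
Step 2: sigma = 1.602e-19 * 9.29e+16 * 565
Step 3: sigma = 8.409e+00 S/cm

8.409e+00


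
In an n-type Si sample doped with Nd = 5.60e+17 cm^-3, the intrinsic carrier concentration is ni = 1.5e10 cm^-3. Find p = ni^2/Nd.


Step 1: Since Nd >> ni, n ≈ Nd = 5.60e+17 cm^-3
Step 2: p = ni^2 / n = (1.5e10)^2 / 5.60e+17
Step 3: p = 2.25e20 / 5.60e+17 = 4.02e+02 cm^-3

4.02e+02


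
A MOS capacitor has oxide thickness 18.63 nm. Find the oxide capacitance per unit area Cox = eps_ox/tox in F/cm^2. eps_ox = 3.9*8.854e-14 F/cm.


Step 1: eps_ox = 3.9 * 8.854e-14 = 3.45306e-13 F/cm
Step 2: tox in cm = 18.63 nm * 1e-7 = 1.8630e-06 cm
Step 3: Cox = 3.45306e-13 / 1.8630e-06 = 1.85e-07 F/cm^2

1.85e-07


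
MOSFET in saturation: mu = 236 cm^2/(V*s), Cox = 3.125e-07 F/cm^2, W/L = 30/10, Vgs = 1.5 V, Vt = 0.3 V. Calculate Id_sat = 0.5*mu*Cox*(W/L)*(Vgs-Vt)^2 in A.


Step 1: Overdrive voltage Vov = Vgs - Vt = 1.5 - 0.3 = 1.2 V
Step 2: W/L = 30/10 = 3
Step 3: Id = 0.5 * 236 * 3.125e-07 * 3 * 1.2^2
Step 4: Id = 1.59e-04 A

1.59e-04


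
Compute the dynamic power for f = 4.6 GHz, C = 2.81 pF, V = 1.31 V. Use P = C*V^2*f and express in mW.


Step 1: V^2 = 1.31^2 = 1.7161 V^2
Step 2: P = C*V^2*f = 2.81e-12 F * 1.7161 * 4.6e9 Hz
Step 3: P = 2.21823086e-02 W
Step 4: P = 22.182 mW

22.182


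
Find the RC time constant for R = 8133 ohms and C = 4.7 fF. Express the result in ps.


Step 1: tau = R * C
Step 2: tau = 8133 * 4.7 fF = 8133 * 4.7e-15 F
Step 3: tau = 3.82251e-11 s = 38.2251 ps

38.2251


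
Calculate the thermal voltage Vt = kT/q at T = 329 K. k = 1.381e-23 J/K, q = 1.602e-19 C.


Step 1: kT = 1.381e-23 * 329 = 4.54349e-21 J
Step 2: Vt = kT/q = 4.54349e-21 / 1.602e-19
Step 3: Vt = 0.02836 V

0.02836


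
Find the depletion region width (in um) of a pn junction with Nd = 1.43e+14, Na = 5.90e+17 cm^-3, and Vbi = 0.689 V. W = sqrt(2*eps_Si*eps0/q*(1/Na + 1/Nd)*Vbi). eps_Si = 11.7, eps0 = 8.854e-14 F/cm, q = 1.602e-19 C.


Step 1: 1/Na + 1/Nd = 1/5.90e+17 + 1/1.43e+14 = 6.99470e-15
Step 2: 2*eps*eps0/q = 2*11.7*8.854e-14/1.602e-19 = 1.293281e+07
Step 3: W^2 = 1.293281e+07 * 6.99470e-15 * 0.689 = 6.23277e-08
Step 4: W = sqrt(6.23277e-08) = 2.497e-04 cm = 2.497 um

2.497


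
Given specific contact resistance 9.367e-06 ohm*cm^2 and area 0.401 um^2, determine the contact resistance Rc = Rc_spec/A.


Step 1: Convert area to cm^2: 0.401 um^2 = 4.0100e-09 cm^2
Step 2: Rc = Rc_spec / A = 9.367e-06 / 4.0100e-09
Step 3: Rc = 2.34e+03 ohms

2.34e+03


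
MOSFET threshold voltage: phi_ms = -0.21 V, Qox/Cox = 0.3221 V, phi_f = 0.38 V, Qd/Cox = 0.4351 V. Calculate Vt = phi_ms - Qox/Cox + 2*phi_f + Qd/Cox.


Step 1: Vt = phi_ms - Qox/Cox + 2*phi_f + Qd/Cox
Step 2: Vt = -0.21 - 0.3221 + 2*0.38 + 0.4351
Step 3: Vt = -0.21 - 0.3221 + 0.76 + 0.4351
Step 4: Vt = 0.663 V

0.663


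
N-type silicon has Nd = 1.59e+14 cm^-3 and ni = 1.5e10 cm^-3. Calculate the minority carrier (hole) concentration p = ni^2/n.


Step 1: Since Nd >> ni, n ≈ Nd = 1.59e+14 cm^-3
Step 2: p = ni^2 / n = (1.5e10)^2 / 1.59e+14
Step 3: p = 2.25e20 / 1.59e+14 = 1.42e+06 cm^-3

1.42e+06


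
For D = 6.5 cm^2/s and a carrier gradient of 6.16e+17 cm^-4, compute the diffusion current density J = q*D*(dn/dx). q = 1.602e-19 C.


Step 1: J = q * D * (dn/dx)
Step 2: J = 1.602e-19 * 6.5 * 6.16e+17
Step 3: J = 6.41e-01 A/cm^2

6.41e-01
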